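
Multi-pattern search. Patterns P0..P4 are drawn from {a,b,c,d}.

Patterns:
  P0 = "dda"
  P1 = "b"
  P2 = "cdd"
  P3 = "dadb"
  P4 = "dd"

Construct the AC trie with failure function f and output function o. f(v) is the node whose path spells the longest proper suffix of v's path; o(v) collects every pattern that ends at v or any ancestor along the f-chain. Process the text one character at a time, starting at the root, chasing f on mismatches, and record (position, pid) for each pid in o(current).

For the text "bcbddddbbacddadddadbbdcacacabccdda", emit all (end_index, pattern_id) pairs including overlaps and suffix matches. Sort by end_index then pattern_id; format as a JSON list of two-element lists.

Build:
Trie nodes:
  0='ε' goto b→4 c→5 d→1
  1='d' goto a→8 d→2
  2='dd' goto a→3  ←P4
  3='dda' goto ·  ←P0
  4='b' goto ·  ←P1
  5='c' goto d→6
  6='cd' goto d→7
  7='cdd' goto ·  ←P2
  8='da' goto d→9
  9='dad' goto b→10
  10='dadb' goto ·  ←P3

Failure links (BFS by depth):
  n1('d'): parent n0 fail=0; on 'd' 0 → fail=0;  out ∅∪∅=∅
  n4('b'): parent n0 fail=0; on 'b' 0 → fail=0;  out {1}∪∅={1}
  n5('c'): parent n0 fail=0; on 'c' 0 → fail=0;  out ∅∪∅=∅
  n2('dd'): parent n1 fail=0; on 'd' 0 → fail=1;  out {4}∪∅={4}
  n6('cd'): parent n5 fail=0; on 'd' 0 → fail=1;  out ∅∪∅=∅
  n8('da'): parent n1 fail=0; on 'a' 0 → fail=0;  out ∅∪∅=∅
  n3('dda'): parent n2 fail=1; on 'a' 1 → fail=8;  out {0}∪∅={0}
  n7('cdd'): parent n6 fail=1; on 'd' 1 → fail=2;  out {2}∪{4}={2,4}
  n9('dad'): parent n8 fail=0; on 'd' 0 → fail=1;  out ∅∪∅=∅
  n10('dadb'): parent n9 fail=1; on 'b' 1→0 → fail=4;  out {3}∪{1}={1,3}

Text stream:
i=0 'b': node 0→4  emit P1@[0:0]
i=1 'c': node 4→5 ·f
i=2 'b': node 5→4 ·f  emit P1@[2:2]
i=3 'd': node 4→1 ·f
i=4 'd': node 1→2  emit P4@[3:4]
i=5 'd': node 2→2 ·f  emit P4@[4:5]
i=6 'd': node 2→2 ·f  emit P4@[5:6]
i=7 'b': node 2→4 ·f  emit P1@[7:7]
i=8 'b': node 4→4 ·f  emit P1@[8:8]
i=9 'a': node 4→0 ·f
i=10 'c': node 0→5
i=11 'd': node 5→6
i=12 'd': node 6→7  emit P2@[10:12],P4@[11:12]
i=13 'a': node 7→3 ·f  emit P0@[11:13]
i=14 'd': node 3→9 ·f
i=15 'd': node 9→2 ·f  emit P4@[14:15]
i=16 'd': node 2→2 ·f  emit P4@[15:16]
i=17 'a': node 2→3  emit P0@[15:17]
i=18 'd': node 3→9 ·f
i=19 'b': node 9→10  emit P1@[19:19],P3@[16:19]
i=20 'b': node 10→4 ·f  emit P1@[20:20]
i=21 'd': node 4→1 ·f
i=22 'c': node 1→5 ·f
i=23 'a': node 5→0 ·f
i=24 'c': node 0→5
i=25 'a': node 5→0 ·f
i=26 'c': node 0→5
i=27 'a': node 5→0 ·f
i=28 'b': node 0→4  emit P1@[28:28]
i=29 'c': node 4→5 ·f
i=30 'c': node 5→5 ·f
i=31 'd': node 5→6
i=32 'd': node 6→7  emit P2@[30:32],P4@[31:32]
i=33 'a': node 7→3 ·f  emit P0@[31:33]

All matches (sorted): [[0,1],[2,1],[4,4],[5,4],[6,4],[7,1],[8,1],[12,2],[12,4],[13,0],[15,4],[16,4],[17,0],[19,1],[19,3],[20,1],[28,1],[32,2],[32,4],[33,0]]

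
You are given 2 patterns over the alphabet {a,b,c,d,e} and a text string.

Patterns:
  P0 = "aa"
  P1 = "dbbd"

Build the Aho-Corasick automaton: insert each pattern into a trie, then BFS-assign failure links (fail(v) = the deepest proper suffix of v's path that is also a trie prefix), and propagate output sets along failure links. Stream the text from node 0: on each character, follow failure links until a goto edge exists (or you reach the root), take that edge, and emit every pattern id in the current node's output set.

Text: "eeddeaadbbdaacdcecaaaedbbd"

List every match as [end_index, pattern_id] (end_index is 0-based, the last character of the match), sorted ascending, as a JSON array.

Construct AC machine:
Trie nodes:
  n0 'ε': a→1 d→3
  n1 'a': a→2
  n2 'aa': ·  [P0 ends]
  n3 'd': b→4
  n4 'db': b→5
  n5 'dbb': d→6
  n6 'dbbd': ·  [P1 ends]

BFS fail/out derivation:
  n1('a'): parent n0 fail=0; on 'a' 0 → fail=0;  out ∅∪∅=∅
  n3('d'): parent n0 fail=0; on 'd' 0 → fail=0;  out ∅∪∅=∅
  n2('aa'): parent n1 fail=0; on 'a' 0 → fail=1;  out {0}∪∅={0}
  n4('db'): parent n3 fail=0; on 'b' 0 → fail=0;  out ∅∪∅=∅
  n5('dbb'): parent n4 fail=0; on 'b' 0 → fail=0;  out ∅∪∅=∅
  n6('dbbd'): parent n5 fail=0; on 'd' 0 → fail=3;  out {1}∪∅={1}

Text stream:
[0] read 'e'  n0⇒n0
[1] read 'e'  n0⇒n0
[2] read 'd'  n0⇒n3
[3] read 'd'  n3⇒n3 (fail-walked)
[4] read 'e'  n3⇒n0 (fail-walked)
[5] read 'a'  n0⇒n1
[6] read 'a'  n1⇒n2  emit P0@[5:6]
[7] read 'd'  n2⇒n3 (fail-walked)
[8] read 'b'  n3⇒n4
[9] read 'b'  n4⇒n5
[10] read 'd'  n5⇒n6  emit P1@[7:10]
[11] read 'a'  n6⇒n1 (fail-walked)
[12] read 'a'  n1⇒n2  emit P0@[11:12]
[13] read 'c'  n2⇒n0 (fail-walked)
[14] read 'd'  n0⇒n3
[15] read 'c'  n3⇒n0 (fail-walked)
[16] read 'e'  n0⇒n0
[17] read 'c'  n0⇒n0
[18] read 'a'  n0⇒n1
[19] read 'a'  n1⇒n2  emit P0@[18:19]
[20] read 'a'  n2⇒n2 (fail-walked)  emit P0@[19:20]
[21] read 'e'  n2⇒n0 (fail-walked)
[22] read 'd'  n0⇒n3
[23] read 'b'  n3⇒n4
[24] read 'b'  n4⇒n5
[25] read 'd'  n5⇒n6  emit P1@[22:25]

All matches (sorted): [[6,0],[10,1],[12,0],[19,0],[20,0],[25,1]]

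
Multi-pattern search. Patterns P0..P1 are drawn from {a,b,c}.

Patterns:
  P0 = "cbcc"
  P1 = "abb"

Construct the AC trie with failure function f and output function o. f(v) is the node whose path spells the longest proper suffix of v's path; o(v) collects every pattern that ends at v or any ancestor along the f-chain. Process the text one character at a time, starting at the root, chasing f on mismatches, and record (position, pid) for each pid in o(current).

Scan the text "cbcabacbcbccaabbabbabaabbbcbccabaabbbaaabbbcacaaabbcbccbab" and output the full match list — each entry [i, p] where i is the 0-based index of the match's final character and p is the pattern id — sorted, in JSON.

Build:
Trie (insert patterns):
  0='ε' goto a→5 c→1
  1='c' goto b→2
  2='cb' goto c→3
  3='cbc' goto c→4
  4='cbcc' goto ·  ←P0
  5='a' goto b→6
  6='ab' goto b→7
  7='abb' goto ·  ←P1

Failure links (BFS by depth):
  n1('c'): parent n0 fail=0; on 'c' 0 → fail=0;  out ∅∪∅=∅
  n5('a'): parent n0 fail=0; on 'a' 0 → fail=0;  out ∅∪∅=∅
  n2('cb'): parent n1 fail=0; on 'b' 0 → fail=0;  out ∅∪∅=∅
  n6('ab'): parent n5 fail=0; on 'b' 0 → fail=0;  out ∅∪∅=∅
  n3('cbc'): parent n2 fail=0; on 'c' 0 → fail=1;  out ∅∪∅=∅
  n7('abb'): parent n6 fail=0; on 'b' 0 → fail=0;  out {1}∪∅={1}
  n4('cbcc'): parent n3 fail=1; on 'c' 1→0 → fail=1;  out {0}∪∅={0}

Run:
pos 0 'c': at 1
pos 1 'b': at 2
pos 2 'c': at 3
pos 3 'a': at 5 (fail-walked)
pos 4 'b': at 6
pos 5 'a': at 5 (fail-walked)
pos 6 'c': at 1 (fail-walked)
pos 7 'b': at 2
pos 8 'c': at 3
pos 9 'b': at 2 (fail-walked)
pos 10 'c': at 3
pos 11 'c': at 4  ** P0@[8:11]
pos 12 'a': at 5 (fail-walked)
pos 13 'a': at 5 (fail-walked)
pos 14 'b': at 6
pos 15 'b': at 7  ** P1@[13:15]
pos 16 'a': at 5 (fail-walked)
pos 17 'b': at 6
pos 18 'b': at 7  ** P1@[16:18]
pos 19 'a': at 5 (fail-walked)
pos 20 'b': at 6
pos 21 'a': at 5 (fail-walked)
pos 22 'a': at 5 (fail-walked)
pos 23 'b': at 6
pos 24 'b': at 7  ** P1@[22:24]
pos 25 'b': at 0 (fail-walked)
pos 26 'c': at 1
pos 27 'b': at 2
pos 28 'c': at 3
pos 29 'c': at 4  ** P0@[26:29]
pos 30 'a': at 5 (fail-walked)
pos 31 'b': at 6
pos 32 'a': at 5 (fail-walked)
pos 33 'a': at 5 (fail-walked)
pos 34 'b': at 6
pos 35 'b': at 7  ** P1@[33:35]
pos 36 'b': at 0 (fail-walked)
pos 37 'a': at 5
pos 38 'a': at 5 (fail-walked)
pos 39 'a': at 5 (fail-walked)
pos 40 'b': at 6
pos 41 'b': at 7  ** P1@[39:41]
pos 42 'b': at 0 (fail-walked)
pos 43 'c': at 1
pos 44 'a': at 5 (fail-walked)
pos 45 'c': at 1 (fail-walked)
pos 46 'a': at 5 (fail-walked)
pos 47 'a': at 5 (fail-walked)
pos 48 'a': at 5 (fail-walked)
pos 49 'b': at 6
pos 50 'b': at 7  ** P1@[48:50]
pos 51 'c': at 1 (fail-walked)
pos 52 'b': at 2
pos 53 'c': at 3
pos 54 'c': at 4  ** P0@[51:54]
pos 55 'b': at 2 (fail-walked)
pos 56 'a': at 5 (fail-walked)
pos 57 'b': at 6

Matches: [[11,0],[15,1],[18,1],[24,1],[29,0],[35,1],[41,1],[50,1],[54,0]]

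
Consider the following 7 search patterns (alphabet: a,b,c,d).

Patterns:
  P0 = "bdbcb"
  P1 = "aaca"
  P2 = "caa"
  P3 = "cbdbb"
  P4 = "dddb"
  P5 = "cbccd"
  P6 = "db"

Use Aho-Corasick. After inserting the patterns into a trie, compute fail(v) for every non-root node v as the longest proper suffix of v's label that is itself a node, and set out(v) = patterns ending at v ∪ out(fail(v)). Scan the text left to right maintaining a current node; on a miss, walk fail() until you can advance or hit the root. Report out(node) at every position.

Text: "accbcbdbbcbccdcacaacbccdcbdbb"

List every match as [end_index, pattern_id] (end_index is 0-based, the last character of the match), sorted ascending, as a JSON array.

Build:
Trie nodes:
  0='ε' goto a→6 b→1 c→10 d→17
  1='b' goto d→2
  2='bd' goto b→3
  3='bdb' goto c→4
  4='bdbc' goto b→5
  5='bdbcb' goto ·  [P0 ends]
  6='a' goto a→7
  7='aa' goto c→8
  8='aac' goto a→9
  9='aaca' goto ·  [P1 ends]
  10='c' goto a→11 b→13
  11='ca' goto a→12
  12='caa' goto ·  [P2 ends]
  13='cb' goto c→21 d→14
  14='cbd' goto b→15
  15='cbdb' goto b→16
  16='cbdbb' goto ·  [P3 ends]
  17='d' goto b→24 d→18
  18='dd' goto d→19
  19='ddd' goto b→20
  20='dddb' goto ·  [P4 ends]
  21='cbc' goto c→22
  22='cbcc' goto d→23
  23='cbccd' goto ·  [P5 ends]
  24='db' goto ·  [P6 ends]

BFS fail/out derivation:
  n1('b'): parent n0 fail=0; on 'b' 0 → fail=0;  out ∅∪∅=∅
  n6('a'): parent n0 fail=0; on 'a' 0 → fail=0;  out ∅∪∅=∅
  n10('c'): parent n0 fail=0; on 'c' 0 → fail=0;  out ∅∪∅=∅
  n17('d'): parent n0 fail=0; on 'd' 0 → fail=0;  out ∅∪∅=∅
  n2('bd'): parent n1 fail=0; on 'd' 0 → fail=17;  out ∅∪∅=∅
  n7('aa'): parent n6 fail=0; on 'a' 0 → fail=6;  out ∅∪∅=∅
  n11('ca'): parent n10 fail=0; on 'a' 0 → fail=6;  out ∅∪∅=∅
  n13('cb'): parent n10 fail=0; on 'b' 0 → fail=1;  out ∅∪∅=∅
  n18('dd'): parent n17 fail=0; on 'd' 0 → fail=17;  out ∅∪∅=∅
  n24('db'): parent n17 fail=0; on 'b' 0 → fail=1;  out {6}∪∅={6}
  n3('bdb'): parent n2 fail=17; on 'b' 17 → fail=24;  out ∅∪{6}={6}
  n8('aac'): parent n7 fail=6; on 'c' 6→0 → fail=10;  out ∅∪∅=∅
  n12('caa'): parent n11 fail=6; on 'a' 6 → fail=7;  out {2}∪∅={2}
  n14('cbd'): parent n13 fail=1; on 'd' 1 → fail=2;  out ∅∪∅=∅
  n19('ddd'): parent n18 fail=17; on 'd' 17 → fail=18;  out ∅∪∅=∅
  n21('cbc'): parent n13 fail=1; on 'c' 1→0 → fail=10;  out ∅∪∅=∅
  n4('bdbc'): parent n3 fail=24; on 'c' 24→1→0 → fail=10;  out ∅∪∅=∅
  n9('aaca'): parent n8 fail=10; on 'a' 10 → fail=11;  out {1}∪∅={1}
  n15('cbdb'): parent n14 fail=2; on 'b' 2 → fail=3;  out ∅∪{6}={6}
  n20('dddb'): parent n19 fail=18; on 'b' 18→17 → fail=24;  out {4}∪{6}={4,6}
  n22('cbcc'): parent n21 fail=10; on 'c' 10→0 → fail=10;  out ∅∪∅=∅
  n5('bdbcb'): parent n4 fail=10; on 'b' 10 → fail=13;  out {0}∪∅={0}
  n16('cbdbb'): parent n15 fail=3; on 'b' 3→24→1→0 → fail=1;  out {3}∪∅={3}
  n23('cbccd'): parent n22 fail=10; on 'd' 10→0 → fail=17;  out {5}∪∅={5}

Run:
i=0 'a': node 0→6
i=1 'c': node 6→10 ·f
i=2 'c': node 10→10 ·f
i=3 'b': node 10→13
i=4 'c': node 13→21
i=5 'b': node 21→13 ·f
i=6 'd': node 13→14
i=7 'b': node 14→15  ** P6@[6:7]
i=8 'b': node 15→16  ** P3@[4:8]
i=9 'c': node 16→10 ·f
i=10 'b': node 10→13
i=11 'c': node 13→21
i=12 'c': node 21→22
i=13 'd': node 22→23  ** P5@[9:13]
i=14 'c': node 23→10 ·f
i=15 'a': node 10→11
i=16 'c': node 11→10 ·f
i=17 'a': node 10→11
i=18 'a': node 11→12  ** P2@[16:18]
i=19 'c': node 12→8 ·f
i=20 'b': node 8→13 ·f
i=21 'c': node 13→21
i=22 'c': node 21→22
i=23 'd': node 22→23  ** P5@[19:23]
i=24 'c': node 23→10 ·f
i=25 'b': node 10→13
i=26 'd': node 13→14
i=27 'b': node 14→15  ** P6@[26:27]
i=28 'b': node 15→16  ** P3@[24:28]

Matches: [[7,6],[8,3],[13,5],[18,2],[23,5],[27,6],[28,3]]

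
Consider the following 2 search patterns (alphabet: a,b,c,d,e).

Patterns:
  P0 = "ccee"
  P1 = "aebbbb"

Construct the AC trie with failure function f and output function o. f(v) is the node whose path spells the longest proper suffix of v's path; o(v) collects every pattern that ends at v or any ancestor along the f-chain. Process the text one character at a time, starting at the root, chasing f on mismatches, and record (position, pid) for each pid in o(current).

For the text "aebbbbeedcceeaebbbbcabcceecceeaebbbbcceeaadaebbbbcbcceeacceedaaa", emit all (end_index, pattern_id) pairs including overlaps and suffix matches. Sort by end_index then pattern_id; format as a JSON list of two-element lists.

Build automaton:
Trie nodes:
  0='ε' goto a→5 c→1
  1='c' goto c→2
  2='cc' goto e→3
  3='cce' goto e→4
  4='ccee' goto ·  ←P0
  5='a' goto e→6
  6='ae' goto b→7
  7='aeb' goto b→8
  8='aebb' goto b→9
  9='aebbb' goto b→10
  10='aebbbb' goto ·  ←P1

Failure links (BFS by depth):
  fail(1) 'c': from fail(0)=0 chase 'c': 0 ⇒ 0;  out=∅∪out(0)=∅
  fail(5) 'a': from fail(0)=0 chase 'a': 0 ⇒ 0;  out=∅∪out(0)=∅
  fail(2) 'cc': from fail(1)=0 chase 'c': 0 ⇒ 1;  out=∅∪out(1)=∅
  fail(6) 'ae': from fail(5)=0 chase 'e': 0 ⇒ 0;  out=∅∪out(0)=∅
  fail(3) 'cce': from fail(2)=1 chase 'e': 1→0 ⇒ 0;  out=∅∪out(0)=∅
  fail(7) 'aeb': from fail(6)=0 chase 'b': 0 ⇒ 0;  out=∅∪out(0)=∅
  fail(4) 'ccee': from fail(3)=0 chase 'e': 0 ⇒ 0;  out={0}∪out(0)={0}
  fail(8) 'aebb': from fail(7)=0 chase 'b': 0 ⇒ 0;  out=∅∪out(0)=∅
  fail(9) 'aebbb': from fail(8)=0 chase 'b': 0 ⇒ 0;  out=∅∪out(0)=∅
  fail(10) 'aebbbb': from fail(9)=0 chase 'b': 0 ⇒ 0;  out={1}∪out(0)={1}

Scan:
i=0 'a': node 0→5
i=1 'e': node 5→6
i=2 'b': node 6→7
i=3 'b': node 7→8
i=4 'b': node 8→9
i=5 'b': node 9→10  emit P1@[0:5]
i=6 'e': node 10→0 (via fail)
i=7 'e': node 0→0
i=8 'd': node 0→0
i=9 'c': node 0→1
i=10 'c': node 1→2
i=11 'e': node 2→3
i=12 'e': node 3→4  emit P0@[9:12]
i=13 'a': node 4→5 (via fail)
i=14 'e': node 5→6
i=15 'b': node 6→7
i=16 'b': node 7→8
i=17 'b': node 8→9
i=18 'b': node 9→10  emit P1@[13:18]
i=19 'c': node 10→1 (via fail)
i=20 'a': node 1→5 (via fail)
i=21 'b': node 5→0 (via fail)
i=22 'c': node 0→1
i=23 'c': node 1→2
i=24 'e': node 2→3
i=25 'e': node 3→4  emit P0@[22:25]
i=26 'c': node 4→1 (via fail)
i=27 'c': node 1→2
i=28 'e': node 2→3
i=29 'e': node 3→4  emit P0@[26:29]
i=30 'a': node 4→5 (via fail)
i=31 'e': node 5→6
i=32 'b': node 6→7
i=33 'b': node 7→8
i=34 'b': node 8→9
i=35 'b': node 9→10  emit P1@[30:35]
i=36 'c': node 10→1 (via fail)
i=37 'c': node 1→2
i=38 'e': node 2→3
i=39 'e': node 3→4  emit P0@[36:39]
i=40 'a': node 4→5 (via fail)
i=41 'a': node 5→5 (via fail)
i=42 'd': node 5→0 (via fail)
i=43 'a': node 0→5
i=44 'e': node 5→6
i=45 'b': node 6→7
i=46 'b': node 7→8
i=47 'b': node 8→9
i=48 'b': node 9→10  emit P1@[43:48]
i=49 'c': node 10→1 (via fail)
i=50 'b': node 1→0 (via fail)
i=51 'c': node 0→1
i=52 'c': node 1→2
i=53 'e': node 2→3
i=54 'e': node 3→4  emit P0@[51:54]
i=55 'a': node 4→5 (via fail)
i=56 'c': node 5→1 (via fail)
i=57 'c': node 1→2
i=58 'e': node 2→3
i=59 'e': node 3→4  emit P0@[56:59]
i=60 'd': node 4→0 (via fail)
i=61 'a': node 0→5
i=62 'a': node 5→5 (via fail)
i=63 'a': node 5→5 (via fail)

All matches (sorted): [[5,1],[12,0],[18,1],[25,0],[29,0],[35,1],[39,0],[48,1],[54,0],[59,0]]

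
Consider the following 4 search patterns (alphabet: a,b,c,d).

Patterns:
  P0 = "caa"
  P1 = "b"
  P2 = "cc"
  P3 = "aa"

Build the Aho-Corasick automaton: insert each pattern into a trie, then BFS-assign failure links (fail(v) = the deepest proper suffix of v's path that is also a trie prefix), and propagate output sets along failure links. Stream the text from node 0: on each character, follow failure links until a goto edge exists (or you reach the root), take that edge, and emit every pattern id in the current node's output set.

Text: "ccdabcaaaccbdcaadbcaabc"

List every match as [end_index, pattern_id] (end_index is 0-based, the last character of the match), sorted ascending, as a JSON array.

Build automaton:
Trie nodes:
  0='ε' goto a→6 b→4 c→1
  1='c' goto a→2 c→5
  2='ca' goto a→3
  3='caa' goto ·  ←P0
  4='b' goto ·  ←P1
  5='cc' goto ·  ←P2
  6='a' goto a→7
  7='aa' goto ·  ←P3

BFS fail/out derivation:
  n1('c'): parent n0 fail=0; on 'c' 0 → fail=0;  out ∅∪∅=∅
  n4('b'): parent n0 fail=0; on 'b' 0 → fail=0;  out {1}∪∅={1}
  n6('a'): parent n0 fail=0; on 'a' 0 → fail=0;  out ∅∪∅=∅
  n2('ca'): parent n1 fail=0; on 'a' 0 → fail=6;  out ∅∪∅=∅
  n5('cc'): parent n1 fail=0; on 'c' 0 → fail=1;  out {2}∪∅={2}
  n7('aa'): parent n6 fail=0; on 'a' 0 → fail=6;  out {3}∪∅={3}
  n3('caa'): parent n2 fail=6; on 'a' 6 → fail=7;  out {0}∪{3}={0,3}

Scan:
i=0 'c': node 0→1
i=1 'c': node 1→5  → match P2@[0:1]
i=2 'd': node 5→0 (fail-walked)
i=3 'a': node 0→6
i=4 'b': node 6→4 (fail-walked)  → match P1@[4:4]
i=5 'c': node 4→1 (fail-walked)
i=6 'a': node 1→2
i=7 'a': node 2→3  → match P0@[5:7],P3@[6:7]
i=8 'a': node 3→7 (fail-walked)  → match P3@[7:8]
i=9 'c': node 7→1 (fail-walked)
i=10 'c': node 1→5  → match P2@[9:10]
i=11 'b': node 5→4 (fail-walked)  → match P1@[11:11]
i=12 'd': node 4→0 (fail-walked)
i=13 'c': node 0→1
i=14 'a': node 1→2
i=15 'a': node 2→3  → match P0@[13:15],P3@[14:15]
i=16 'd': node 3→0 (fail-walked)
i=17 'b': node 0→4  → match P1@[17:17]
i=18 'c': node 4→1 (fail-walked)
i=19 'a': node 1→2
i=20 'a': node 2→3  → match P0@[18:20],P3@[19:20]
i=21 'b': node 3→4 (fail-walked)  → match P1@[21:21]
i=22 'c': node 4→1 (fail-walked)

Matches: [[1,2],[4,1],[7,0],[7,3],[8,3],[10,2],[11,1],[15,0],[15,3],[17,1],[20,0],[20,3],[21,1]]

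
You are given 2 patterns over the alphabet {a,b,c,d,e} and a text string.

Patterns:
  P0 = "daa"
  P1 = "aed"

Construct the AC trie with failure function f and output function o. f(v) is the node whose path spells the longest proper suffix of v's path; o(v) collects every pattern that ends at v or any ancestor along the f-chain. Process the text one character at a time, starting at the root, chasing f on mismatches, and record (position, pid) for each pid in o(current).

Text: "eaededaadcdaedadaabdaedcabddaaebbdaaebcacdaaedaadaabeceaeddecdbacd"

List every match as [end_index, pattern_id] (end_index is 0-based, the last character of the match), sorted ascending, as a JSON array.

Build automaton:
Trie nodes:
  n0 'ε': a→4 d→1
  n1 'd': a→2
  n2 'da': a→3
  n3 'daa': ·  [P0 ends]
  n4 'a': e→5
  n5 'ae': d→6
  n6 'aed': ·  [P1 ends]

Failure links (BFS by depth):
  n1('d'): parent n0 fail=0; on 'd' 0 → fail=0;  out ∅∪∅=∅
  n4('a'): parent n0 fail=0; on 'a' 0 → fail=0;  out ∅∪∅=∅
  n2('da'): parent n1 fail=0; on 'a' 0 → fail=4;  out ∅∪∅=∅
  n5('ae'): parent n4 fail=0; on 'e' 0 → fail=0;  out ∅∪∅=∅
  n3('daa'): parent n2 fail=4; on 'a' 4→0 → fail=4;  out {0}∪∅={0}
  n6('aed'): parent n5 fail=0; on 'd' 0 → fail=1;  out {1}∪∅={1}

Scan:
[0] read 'e'  n0⇒n0
[1] read 'a'  n0⇒n4
[2] read 'e'  n4⇒n5
[3] read 'd'  n5⇒n6  ** P1@[1:3]
[4] read 'e'  n6⇒n0 (fail-walked)
[5] read 'd'  n0⇒n1
[6] read 'a'  n1⇒n2
[7] read 'a'  n2⇒n3  ** P0@[5:7]
[8] read 'd'  n3⇒n1 (fail-walked)
[9] read 'c'  n1⇒n0 (fail-walked)
[10] read 'd'  n0⇒n1
[11] read 'a'  n1⇒n2
[12] read 'e'  n2⇒n5 (fail-walked)
[13] read 'd'  n5⇒n6  ** P1@[11:13]
[14] read 'a'  n6⇒n2 (fail-walked)
[15] read 'd'  n2⇒n1 (fail-walked)
[16] read 'a'  n1⇒n2
[17] read 'a'  n2⇒n3  ** P0@[15:17]
[18] read 'b'  n3⇒n0 (fail-walked)
[19] read 'd'  n0⇒n1
[20] read 'a'  n1⇒n2
[21] read 'e'  n2⇒n5 (fail-walked)
[22] read 'd'  n5⇒n6  ** P1@[20:22]
[23] read 'c'  n6⇒n0 (fail-walked)
[24] read 'a'  n0⇒n4
[25] read 'b'  n4⇒n0 (fail-walked)
[26] read 'd'  n0⇒n1
[27] read 'd'  n1⇒n1 (fail-walked)
[28] read 'a'  n1⇒n2
[29] read 'a'  n2⇒n3  ** P0@[27:29]
[30] read 'e'  n3⇒n5 (fail-walked)
[31] read 'b'  n5⇒n0 (fail-walked)
[32] read 'b'  n0⇒n0
[33] read 'd'  n0⇒n1
[34] read 'a'  n1⇒n2
[35] read 'a'  n2⇒n3  ** P0@[33:35]
[36] read 'e'  n3⇒n5 (fail-walked)
[37] read 'b'  n5⇒n0 (fail-walked)
[38] read 'c'  n0⇒n0
[39] read 'a'  n0⇒n4
[40] read 'c'  n4⇒n0 (fail-walked)
[41] read 'd'  n0⇒n1
[42] read 'a'  n1⇒n2
[43] read 'a'  n2⇒n3  ** P0@[41:43]
[44] read 'e'  n3⇒n5 (fail-walked)
[45] read 'd'  n5⇒n6  ** P1@[43:45]
[46] read 'a'  n6⇒n2 (fail-walked)
[47] read 'a'  n2⇒n3  ** P0@[45:47]
[48] read 'd'  n3⇒n1 (fail-walked)
[49] read 'a'  n1⇒n2
[50] read 'a'  n2⇒n3  ** P0@[48:50]
[51] read 'b'  n3⇒n0 (fail-walked)
[52] read 'e'  n0⇒n0
[53] read 'c'  n0⇒n0
[54] read 'e'  n0⇒n0
[55] read 'a'  n0⇒n4
[56] read 'e'  n4⇒n5
[57] read 'd'  n5⇒n6  ** P1@[55:57]
[58] read 'd'  n6⇒n1 (fail-walked)
[59] read 'e'  n1⇒n0 (fail-walked)
[60] read 'c'  n0⇒n0
[61] read 'd'  n0⇒n1
[62] read 'b'  n1⇒n0 (fail-walked)
[63] read 'a'  n0⇒n4
[64] read 'c'  n4⇒n0 (fail-walked)
[65] read 'd'  n0⇒n1

All matches (sorted): [[3,1],[7,0],[13,1],[17,0],[22,1],[29,0],[35,0],[43,0],[45,1],[47,0],[50,0],[57,1]]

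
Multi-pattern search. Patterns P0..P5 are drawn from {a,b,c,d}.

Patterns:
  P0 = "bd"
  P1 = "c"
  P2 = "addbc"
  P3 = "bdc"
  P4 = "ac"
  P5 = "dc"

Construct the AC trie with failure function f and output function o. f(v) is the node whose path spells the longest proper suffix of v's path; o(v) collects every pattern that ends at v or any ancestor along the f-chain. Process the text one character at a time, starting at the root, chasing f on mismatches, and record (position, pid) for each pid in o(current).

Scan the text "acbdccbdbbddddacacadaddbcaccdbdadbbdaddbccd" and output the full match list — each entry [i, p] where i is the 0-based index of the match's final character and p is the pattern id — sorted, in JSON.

Build automaton:
Trie nodes:
  n0 'ε': a→4 b→1 c→3 d→11
  n1 'b': d→2
  n2 'bd': c→9  ←P0
  n3 'c': ·  ←P1
  n4 'a': c→10 d→5
  n5 'ad': d→6
  n6 'add': b→7
  n7 'addb': c→8
  n8 'addbc': ·  ←P2
  n9 'bdc': ·  ←P3
  n10 'ac': ·  ←P4
  n11 'd': c→12
  n12 'dc': ·  ←P5

BFS fail/out derivation:
  n1('b'): parent n0 fail=0; on 'b' 0 → fail=0;  out ∅∪∅=∅
  n3('c'): parent n0 fail=0; on 'c' 0 → fail=0;  out {1}∪∅={1}
  n4('a'): parent n0 fail=0; on 'a' 0 → fail=0;  out ∅∪∅=∅
  n11('d'): parent n0 fail=0; on 'd' 0 → fail=0;  out ∅∪∅=∅
  n2('bd'): parent n1 fail=0; on 'd' 0 → fail=11;  out {0}∪∅={0}
  n5('ad'): parent n4 fail=0; on 'd' 0 → fail=11;  out ∅∪∅=∅
  n10('ac'): parent n4 fail=0; on 'c' 0 → fail=3;  out {4}∪{1}={1,4}
  n12('dc'): parent n11 fail=0; on 'c' 0 → fail=3;  out {5}∪{1}={1,5}
  n6('add'): parent n5 fail=11; on 'd' 11→0 → fail=11;  out ∅∪∅=∅
  n9('bdc'): parent n2 fail=11; on 'c' 11 → fail=12;  out {3}∪{1,5}={1,3,5}
  n7('addb'): parent n6 fail=11; on 'b' 11→0 → fail=1;  out ∅∪∅=∅
  n8('addbc'): parent n7 fail=1; on 'c' 1→0 → fail=3;  out {2}∪{1}={1,2}

Run:
i=0 'a': node 0→4
i=1 'c': node 4→10  emit P1@[1:1],P4@[0:1]
i=2 'b': node 10→1 (via fail)
i=3 'd': node 1→2  emit P0@[2:3]
i=4 'c': node 2→9  emit P1@[4:4],P3@[2:4],P5@[3:4]
i=5 'c': node 9→3 (via fail)  emit P1@[5:5]
i=6 'b': node 3→1 (via fail)
i=7 'd': node 1→2  emit P0@[6:7]
i=8 'b': node 2→1 (via fail)
i=9 'b': node 1→1 (via fail)
i=10 'd': node 1→2  emit P0@[9:10]
i=11 'd': node 2→11 (via fail)
i=12 'd': node 11→11 (via fail)
i=13 'd': node 11→11 (via fail)
i=14 'a': node 11→4 (via fail)
i=15 'c': node 4→10  emit P1@[15:15],P4@[14:15]
i=16 'a': node 10→4 (via fail)
i=17 'c': node 4→10  emit P1@[17:17],P4@[16:17]
i=18 'a': node 10→4 (via fail)
i=19 'd': node 4→5
i=20 'a': node 5→4 (via fail)
i=21 'd': node 4→5
i=22 'd': node 5→6
i=23 'b': node 6→7
i=24 'c': node 7→8  emit P1@[24:24],P2@[20:24]
i=25 'a': node 8→4 (via fail)
i=26 'c': node 4→10  emit P1@[26:26],P4@[25:26]
i=27 'c': node 10→3 (via fail)  emit P1@[27:27]
i=28 'd': node 3→11 (via fail)
i=29 'b': node 11→1 (via fail)
i=30 'd': node 1→2  emit P0@[29:30]
i=31 'a': node 2→4 (via fail)
i=32 'd': node 4→5
i=33 'b': node 5→1 (via fail)
i=34 'b': node 1→1 (via fail)
i=35 'd': node 1→2  emit P0@[34:35]
i=36 'a': node 2→4 (via fail)
i=37 'd': node 4→5
i=38 'd': node 5→6
i=39 'b': node 6→7
i=40 'c': node 7→8  emit P1@[40:40],P2@[36:40]
i=41 'c': node 8→3 (via fail)  emit P1@[41:41]
i=42 'd': node 3→11 (via fail)

All matches (sorted): [[1,1],[1,4],[3,0],[4,1],[4,3],[4,5],[5,1],[7,0],[10,0],[15,1],[15,4],[17,1],[17,4],[24,1],[24,2],[26,1],[26,4],[27,1],[30,0],[35,0],[40,1],[40,2],[41,1]]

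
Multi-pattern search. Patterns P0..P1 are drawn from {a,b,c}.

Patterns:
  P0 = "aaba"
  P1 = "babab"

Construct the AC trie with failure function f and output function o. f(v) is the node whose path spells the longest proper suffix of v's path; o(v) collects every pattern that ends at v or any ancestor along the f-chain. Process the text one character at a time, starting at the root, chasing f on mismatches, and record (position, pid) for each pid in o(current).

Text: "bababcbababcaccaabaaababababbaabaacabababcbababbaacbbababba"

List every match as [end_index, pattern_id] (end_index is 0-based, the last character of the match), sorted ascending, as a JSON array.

Construct AC machine:
Trie nodes:
  n0 'ε': a→1 b→5
  n1 'a': a→2
  n2 'aa': b→3
  n3 'aab': a→4
  n4 'aaba': ·  ←P0
  n5 'b': a→6
  n6 'ba': b→7
  n7 'bab': a→8
  n8 'baba': b→9
  n9 'babab': ·  ←P1

Failure links (BFS by depth):
  fail(1) 'a': from fail(0)=0 chase 'a': 0 ⇒ 0;  out=∅∪out(0)=∅
  fail(5) 'b': from fail(0)=0 chase 'b': 0 ⇒ 0;  out=∅∪out(0)=∅
  fail(2) 'aa': from fail(1)=0 chase 'a': 0 ⇒ 1;  out=∅∪out(1)=∅
  fail(6) 'ba': from fail(5)=0 chase 'a': 0 ⇒ 1;  out=∅∪out(1)=∅
  fail(3) 'aab': from fail(2)=1 chase 'b': 1→0 ⇒ 5;  out=∅∪out(5)=∅
  fail(7) 'bab': from fail(6)=1 chase 'b': 1→0 ⇒ 5;  out=∅∪out(5)=∅
  fail(4) 'aaba': from fail(3)=5 chase 'a': 5 ⇒ 6;  out={0}∪out(6)={0}
  fail(8) 'baba': from fail(7)=5 chase 'a': 5 ⇒ 6;  out=∅∪out(6)=∅
  fail(9) 'babab': from fail(8)=6 chase 'b': 6 ⇒ 7;  out={1}∪out(7)={1}

Run:
[0] read 'b'  n0⇒n5
[1] read 'a'  n5⇒n6
[2] read 'b'  n6⇒n7
[3] read 'a'  n7⇒n8
[4] read 'b'  n8⇒n9  emit P1@[0:4]
[5] read 'c'  n9⇒n0 ·f
[6] read 'b'  n0⇒n5
[7] read 'a'  n5⇒n6
[8] read 'b'  n6⇒n7
[9] read 'a'  n7⇒n8
[10] read 'b'  n8⇒n9  emit P1@[6:10]
[11] read 'c'  n9⇒n0 ·f
[12] read 'a'  n0⇒n1
[13] read 'c'  n1⇒n0 ·f
[14] read 'c'  n0⇒n0
[15] read 'a'  n0⇒n1
[16] read 'a'  n1⇒n2
[17] read 'b'  n2⇒n3
[18] read 'a'  n3⇒n4  emit P0@[15:18]
[19] read 'a'  n4⇒n2 ·f
[20] read 'a'  n2⇒n2 ·f
[21] read 'b'  n2⇒n3
[22] read 'a'  n3⇒n4  emit P0@[19:22]
[23] read 'b'  n4⇒n7 ·f
[24] read 'a'  n7⇒n8
[25] read 'b'  n8⇒n9  emit P1@[21:25]
[26] read 'a'  n9⇒n8 ·f
[27] read 'b'  n8⇒n9  emit P1@[23:27]
[28] read 'b'  n9⇒n5 ·f
[29] read 'a'  n5⇒n6
[30] read 'a'  n6⇒n2 ·f
[31] read 'b'  n2⇒n3
[32] read 'a'  n3⇒n4  emit P0@[29:32]
[33] read 'a'  n4⇒n2 ·f
[34] read 'c'  n2⇒n0 ·f
[35] read 'a'  n0⇒n1
[36] read 'b'  n1⇒n5 ·f
[37] read 'a'  n5⇒n6
[38] read 'b'  n6⇒n7
[39] read 'a'  n7⇒n8
[40] read 'b'  n8⇒n9  emit P1@[36:40]
[41] read 'c'  n9⇒n0 ·f
[42] read 'b'  n0⇒n5
[43] read 'a'  n5⇒n6
[44] read 'b'  n6⇒n7
[45] read 'a'  n7⇒n8
[46] read 'b'  n8⇒n9  emit P1@[42:46]
[47] read 'b'  n9⇒n5 ·f
[48] read 'a'  n5⇒n6
[49] read 'a'  n6⇒n2 ·f
[50] read 'c'  n2⇒n0 ·f
[51] read 'b'  n0⇒n5
[52] read 'b'  n5⇒n5 ·f
[53] read 'a'  n5⇒n6
[54] read 'b'  n6⇒n7
[55] read 'a'  n7⇒n8
[56] read 'b'  n8⇒n9  emit P1@[52:56]
[57] read 'b'  n9⇒n5 ·f
[58] read 'a'  n5⇒n6

All matches (sorted): [[4,1],[10,1],[18,0],[22,0],[25,1],[27,1],[32,0],[40,1],[46,1],[56,1]]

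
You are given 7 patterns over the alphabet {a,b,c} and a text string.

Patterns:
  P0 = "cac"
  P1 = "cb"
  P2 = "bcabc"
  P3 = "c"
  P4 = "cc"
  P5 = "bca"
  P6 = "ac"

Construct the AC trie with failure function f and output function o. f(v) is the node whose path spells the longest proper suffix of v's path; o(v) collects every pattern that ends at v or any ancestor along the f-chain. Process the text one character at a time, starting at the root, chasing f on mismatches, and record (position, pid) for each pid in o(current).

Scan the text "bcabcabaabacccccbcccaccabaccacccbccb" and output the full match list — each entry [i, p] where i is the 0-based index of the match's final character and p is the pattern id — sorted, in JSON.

Build:
Trie nodes:
  n0 'ε': a→11 b→5 c→1
  n1 'c': a→2 b→4 c→10  ←P3
  n2 'ca': c→3
  n3 'cac': ·  ←P0
  n4 'cb': ·  ←P1
  n5 'b': c→6
  n6 'bc': a→7
  n7 'bca': b→8  ←P5
  n8 'bcab': c→9
  n9 'bcabc': ·  ←P2
  n10 'cc': ·  ←P4
  n11 'a': c→12
  n12 'ac': ·  ←P6

BFS fail/out derivation:
  n1('c'): parent n0 fail=0; on 'c' 0 → fail=0;  out {3}∪∅={3}
  n5('b'): parent n0 fail=0; on 'b' 0 → fail=0;  out ∅∪∅=∅
  n11('a'): parent n0 fail=0; on 'a' 0 → fail=0;  out ∅∪∅=∅
  n2('ca'): parent n1 fail=0; on 'a' 0 → fail=11;  out ∅∪∅=∅
  n4('cb'): parent n1 fail=0; on 'b' 0 → fail=5;  out {1}∪∅={1}
  n6('bc'): parent n5 fail=0; on 'c' 0 → fail=1;  out ∅∪{3}={3}
  n10('cc'): parent n1 fail=0; on 'c' 0 → fail=1;  out {4}∪{3}={3,4}
  n12('ac'): parent n11 fail=0; on 'c' 0 → fail=1;  out {6}∪{3}={3,6}
  n3('cac'): parent n2 fail=11; on 'c' 11 → fail=12;  out {0}∪{3,6}={0,3,6}
  n7('bca'): parent n6 fail=1; on 'a' 1 → fail=2;  out {5}∪∅={5}
  n8('bcab'): parent n7 fail=2; on 'b' 2→11→0 → fail=5;  out ∅∪∅=∅
  n9('bcabc'): parent n8 fail=5; on 'c' 5 → fail=6;  out {2}∪{3}={2,3}

Text stream:
i=0 'b': node 0→5
i=1 'c': node 5→6  ** P3@[1:1]
i=2 'a': node 6→7  ** P5@[0:2]
i=3 'b': node 7→8
i=4 'c': node 8→9  ** P2@[0:4],P3@[4:4]
i=5 'a': node 9→7 ·f  ** P5@[3:5]
i=6 'b': node 7→8
i=7 'a': node 8→11 ·f
i=8 'a': node 11→11 ·f
i=9 'b': node 11→5 ·f
i=10 'a': node 5→11 ·f
i=11 'c': node 11→12  ** P3@[11:11],P6@[10:11]
i=12 'c': node 12→10 ·f  ** P3@[12:12],P4@[11:12]
i=13 'c': node 10→10 ·f  ** P3@[13:13],P4@[12:13]
i=14 'c': node 10→10 ·f  ** P3@[14:14],P4@[13:14]
i=15 'c': node 10→10 ·f  ** P3@[15:15],P4@[14:15]
i=16 'b': node 10→4 ·f  ** P1@[15:16]
i=17 'c': node 4→6 ·f  ** P3@[17:17]
i=18 'c': node 6→10 ·f  ** P3@[18:18],P4@[17:18]
i=19 'c': node 10→10 ·f  ** P3@[19:19],P4@[18:19]
i=20 'a': node 10→2 ·f
i=21 'c': node 2→3  ** P0@[19:21],P3@[21:21],P6@[20:21]
i=22 'c': node 3→10 ·f  ** P3@[22:22],P4@[21:22]
i=23 'a': node 10→2 ·f
i=24 'b': node 2→5 ·f
i=25 'a': node 5→11 ·f
i=26 'c': node 11→12  ** P3@[26:26],P6@[25:26]
i=27 'c': node 12→10 ·f  ** P3@[27:27],P4@[26:27]
i=28 'a': node 10→2 ·f
i=29 'c': node 2→3  ** P0@[27:29],P3@[29:29],P6@[28:29]
i=30 'c': node 3→10 ·f  ** P3@[30:30],P4@[29:30]
i=31 'c': node 10→10 ·f  ** P3@[31:31],P4@[30:31]
i=32 'b': node 10→4 ·f  ** P1@[31:32]
i=33 'c': node 4→6 ·f  ** P3@[33:33]
i=34 'c': node 6→10 ·f  ** P3@[34:34],P4@[33:34]
i=35 'b': node 10→4 ·f  ** P1@[34:35]

Matches: [[1,3],[2,5],[4,2],[4,3],[5,5],[11,3],[11,6],[12,3],[12,4],[13,3],[13,4],[14,3],[14,4],[15,3],[15,4],[16,1],[17,3],[18,3],[18,4],[19,3],[19,4],[21,0],[21,3],[21,6],[22,3],[22,4],[26,3],[26,6],[27,3],[27,4],[29,0],[29,3],[29,6],[30,3],[30,4],[31,3],[31,4],[32,1],[33,3],[34,3],[34,4],[35,1]]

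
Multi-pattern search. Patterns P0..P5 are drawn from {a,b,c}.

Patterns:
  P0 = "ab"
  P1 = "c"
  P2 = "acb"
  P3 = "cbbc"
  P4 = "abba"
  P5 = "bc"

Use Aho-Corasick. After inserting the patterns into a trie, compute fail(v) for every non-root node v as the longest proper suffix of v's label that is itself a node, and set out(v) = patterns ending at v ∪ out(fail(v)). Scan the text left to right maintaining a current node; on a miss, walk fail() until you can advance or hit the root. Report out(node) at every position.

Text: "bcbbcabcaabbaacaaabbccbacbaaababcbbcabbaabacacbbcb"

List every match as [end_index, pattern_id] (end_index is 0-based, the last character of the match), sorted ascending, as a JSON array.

Build:
Trie (insert patterns):
  n0 'ε': a→1 b→11 c→3
  n1 'a': b→2 c→4
  n2 'ab': b→9  ←P0
  n3 'c': b→6  ←P1
  n4 'ac': b→5
  n5 'acb': ·  ←P2
  n6 'cb': b→7
  n7 'cbb': c→8
  n8 'cbbc': ·  ←P3
  n9 'abb': a→10
  n10 'abba': ·  ←P4
  n11 'b': c→12
  n12 'bc': ·  ←P5

Failure links (BFS by depth):
  fail(1) 'a': from fail(0)=0 chase 'a': 0 ⇒ 0;  out=∅∪out(0)=∅
  fail(3) 'c': from fail(0)=0 chase 'c': 0 ⇒ 0;  out={1}∪out(0)={1}
  fail(11) 'b': from fail(0)=0 chase 'b': 0 ⇒ 0;  out=∅∪out(0)=∅
  fail(2) 'ab': from fail(1)=0 chase 'b': 0 ⇒ 11;  out={0}∪out(11)={0}
  fail(4) 'ac': from fail(1)=0 chase 'c': 0 ⇒ 3;  out=∅∪out(3)={1}
  fail(6) 'cb': from fail(3)=0 chase 'b': 0 ⇒ 11;  out=∅∪out(11)=∅
  fail(12) 'bc': from fail(11)=0 chase 'c': 0 ⇒ 3;  out={5}∪out(3)={1,5}
  fail(5) 'acb': from fail(4)=3 chase 'b': 3 ⇒ 6;  out={2}∪out(6)={2}
  fail(7) 'cbb': from fail(6)=11 chase 'b': 11→0 ⇒ 11;  out=∅∪out(11)=∅
  fail(9) 'abb': from fail(2)=11 chase 'b': 11→0 ⇒ 11;  out=∅∪out(11)=∅
  fail(8) 'cbbc': from fail(7)=11 chase 'c': 11 ⇒ 12;  out={3}∪out(12)={1,3,5}
  fail(10) 'abba': from fail(9)=11 chase 'a': 11→0 ⇒ 1;  out={4}∪out(1)={4}

Run:
[0] read 'b'  n0⇒n11
[1] read 'c'  n11⇒n12  ** P1@[1:1],P5@[0:1]
[2] read 'b'  n12⇒n6 (fail-walked)
[3] read 'b'  n6⇒n7
[4] read 'c'  n7⇒n8  ** P1@[4:4],P3@[1:4],P5@[3:4]
[5] read 'a'  n8⇒n1 (fail-walked)
[6] read 'b'  n1⇒n2  ** P0@[5:6]
[7] read 'c'  n2⇒n12 (fail-walked)  ** P1@[7:7],P5@[6:7]
[8] read 'a'  n12⇒n1 (fail-walked)
[9] read 'a'  n1⇒n1 (fail-walked)
[10] read 'b'  n1⇒n2  ** P0@[9:10]
[11] read 'b'  n2⇒n9
[12] read 'a'  n9⇒n10  ** P4@[9:12]
[13] read 'a'  n10⇒n1 (fail-walked)
[14] read 'c'  n1⇒n4  ** P1@[14:14]
[15] read 'a'  n4⇒n1 (fail-walked)
[16] read 'a'  n1⇒n1 (fail-walked)
[17] read 'a'  n1⇒n1 (fail-walked)
[18] read 'b'  n1⇒n2  ** P0@[17:18]
[19] read 'b'  n2⇒n9
[20] read 'c'  n9⇒n12 (fail-walked)  ** P1@[20:20],P5@[19:20]
[21] read 'c'  n12⇒n3 (fail-walked)  ** P1@[21:21]
[22] read 'b'  n3⇒n6
[23] read 'a'  n6⇒n1 (fail-walked)
[24] read 'c'  n1⇒n4  ** P1@[24:24]
[25] read 'b'  n4⇒n5  ** P2@[23:25]
[26] read 'a'  n5⇒n1 (fail-walked)
[27] read 'a'  n1⇒n1 (fail-walked)
[28] read 'a'  n1⇒n1 (fail-walked)
[29] read 'b'  n1⇒n2  ** P0@[28:29]
[30] read 'a'  n2⇒n1 (fail-walked)
[31] read 'b'  n1⇒n2  ** P0@[30:31]
[32] read 'c'  n2⇒n12 (fail-walked)  ** P1@[32:32],P5@[31:32]
[33] read 'b'  n12⇒n6 (fail-walked)
[34] read 'b'  n6⇒n7
[35] read 'c'  n7⇒n8  ** P1@[35:35],P3@[32:35],P5@[34:35]
[36] read 'a'  n8⇒n1 (fail-walked)
[37] read 'b'  n1⇒n2  ** P0@[36:37]
[38] read 'b'  n2⇒n9
[39] read 'a'  n9⇒n10  ** P4@[36:39]
[40] read 'a'  n10⇒n1 (fail-walked)
[41] read 'b'  n1⇒n2  ** P0@[40:41]
[42] read 'a'  n2⇒n1 (fail-walked)
[43] read 'c'  n1⇒n4  ** P1@[43:43]
[44] read 'a'  n4⇒n1 (fail-walked)
[45] read 'c'  n1⇒n4  ** P1@[45:45]
[46] read 'b'  n4⇒n5  ** P2@[44:46]
[47] read 'b'  n5⇒n7 (fail-walked)
[48] read 'c'  n7⇒n8  ** P1@[48:48],P3@[45:48],P5@[47:48]
[49] read 'b'  n8⇒n6 (fail-walked)

All matches (sorted): [[1,1],[1,5],[4,1],[4,3],[4,5],[6,0],[7,1],[7,5],[10,0],[12,4],[14,1],[18,0],[20,1],[20,5],[21,1],[24,1],[25,2],[29,0],[31,0],[32,1],[32,5],[35,1],[35,3],[35,5],[37,0],[39,4],[41,0],[43,1],[45,1],[46,2],[48,1],[48,3],[48,5]]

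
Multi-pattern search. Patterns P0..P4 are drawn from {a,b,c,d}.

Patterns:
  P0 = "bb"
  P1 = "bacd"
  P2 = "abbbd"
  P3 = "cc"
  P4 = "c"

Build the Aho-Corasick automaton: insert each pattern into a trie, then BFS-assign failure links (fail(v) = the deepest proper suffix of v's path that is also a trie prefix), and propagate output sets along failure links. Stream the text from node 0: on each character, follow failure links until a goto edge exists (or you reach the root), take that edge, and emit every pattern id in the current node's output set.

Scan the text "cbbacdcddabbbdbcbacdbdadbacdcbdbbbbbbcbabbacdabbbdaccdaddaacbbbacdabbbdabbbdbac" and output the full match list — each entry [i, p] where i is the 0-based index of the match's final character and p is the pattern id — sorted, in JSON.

Build automaton:
Trie nodes:
  n0 'ε': a→6 b→1 c→11
  n1 'b': a→3 b→2
  n2 'bb': ·  ←P0
  n3 'ba': c→4
  n4 'bac': d→5
  n5 'bacd': ·  ←P1
  n6 'a': b→7
  n7 'ab': b→8
  n8 'abb': b→9
  n9 'abbb': d→10
  n10 'abbbd': ·  ←P2
  n11 'c': c→12  ←P4
  n12 'cc': ·  ←P3

Failure links (BFS by depth):
  fail(1) 'b': from fail(0)=0 chase 'b': 0 ⇒ 0;  out=∅∪out(0)=∅
  fail(6) 'a': from fail(0)=0 chase 'a': 0 ⇒ 0;  out=∅∪out(0)=∅
  fail(11) 'c': from fail(0)=0 chase 'c': 0 ⇒ 0;  out={4}∪out(0)={4}
  fail(2) 'bb': from fail(1)=0 chase 'b': 0 ⇒ 1;  out={0}∪out(1)={0}
  fail(3) 'ba': from fail(1)=0 chase 'a': 0 ⇒ 6;  out=∅∪out(6)=∅
  fail(7) 'ab': from fail(6)=0 chase 'b': 0 ⇒ 1;  out=∅∪out(1)=∅
  fail(12) 'cc': from fail(11)=0 chase 'c': 0 ⇒ 11;  out={3}∪out(11)={3,4}
  fail(4) 'bac': from fail(3)=6 chase 'c': 6→0 ⇒ 11;  out=∅∪out(11)={4}
  fail(8) 'abb': from fail(7)=1 chase 'b': 1 ⇒ 2;  out=∅∪out(2)={0}
  fail(5) 'bacd': from fail(4)=11 chase 'd': 11→0 ⇒ 0;  out={1}∪out(0)={1}
  fail(9) 'abbb': from fail(8)=2 chase 'b': 2→1 ⇒ 2;  out=∅∪out(2)={0}
  fail(10) 'abbbd': from fail(9)=2 chase 'd': 2→1→0 ⇒ 0;  out={2}∪out(0)={2}

Scan:
[0] read 'c'  n0⇒n11  emit P4@[0:0]
[1] read 'b'  n11⇒n1 ·f
[2] read 'b'  n1⇒n2  emit P0@[1:2]
[3] read 'a'  n2⇒n3 ·f
[4] read 'c'  n3⇒n4  emit P4@[4:4]
[5] read 'd'  n4⇒n5  emit P1@[2:5]
[6] read 'c'  n5⇒n11 ·f  emit P4@[6:6]
[7] read 'd'  n11⇒n0 ·f
[8] read 'd'  n0⇒n0
[9] read 'a'  n0⇒n6
[10] read 'b'  n6⇒n7
[11] read 'b'  n7⇒n8  emit P0@[10:11]
[12] read 'b'  n8⇒n9  emit P0@[11:12]
[13] read 'd'  n9⇒n10  emit P2@[9:13]
[14] read 'b'  n10⇒n1 ·f
[15] read 'c'  n1⇒n11 ·f  emit P4@[15:15]
[16] read 'b'  n11⇒n1 ·f
[17] read 'a'  n1⇒n3
[18] read 'c'  n3⇒n4  emit P4@[18:18]
[19] read 'd'  n4⇒n5  emit P1@[16:19]
[20] read 'b'  n5⇒n1 ·f
[21] read 'd'  n1⇒n0 ·f
[22] read 'a'  n0⇒n6
[23] read 'd'  n6⇒n0 ·f
[24] read 'b'  n0⇒n1
[25] read 'a'  n1⇒n3
[26] read 'c'  n3⇒n4  emit P4@[26:26]
[27] read 'd'  n4⇒n5  emit P1@[24:27]
[28] read 'c'  n5⇒n11 ·f  emit P4@[28:28]
[29] read 'b'  n11⇒n1 ·f
[30] read 'd'  n1⇒n0 ·f
[31] read 'b'  n0⇒n1
[32] read 'b'  n1⇒n2  emit P0@[31:32]
[33] read 'b'  n2⇒n2 ·f  emit P0@[32:33]
[34] read 'b'  n2⇒n2 ·f  emit P0@[33:34]
[35] read 'b'  n2⇒n2 ·f  emit P0@[34:35]
[36] read 'b'  n2⇒n2 ·f  emit P0@[35:36]
[37] read 'c'  n2⇒n11 ·f  emit P4@[37:37]
[38] read 'b'  n11⇒n1 ·f
[39] read 'a'  n1⇒n3
[40] read 'b'  n3⇒n7 ·f
[41] read 'b'  n7⇒n8  emit P0@[40:41]
[42] read 'a'  n8⇒n3 ·f
[43] read 'c'  n3⇒n4  emit P4@[43:43]
[44] read 'd'  n4⇒n5  emit P1@[41:44]
[45] read 'a'  n5⇒n6 ·f
[46] read 'b'  n6⇒n7
[47] read 'b'  n7⇒n8  emit P0@[46:47]
[48] read 'b'  n8⇒n9  emit P0@[47:48]
[49] read 'd'  n9⇒n10  emit P2@[45:49]
[50] read 'a'  n10⇒n6 ·f
[51] read 'c'  n6⇒n11 ·f  emit P4@[51:51]
[52] read 'c'  n11⇒n12  emit P3@[51:52],P4@[52:52]
[53] read 'd'  n12⇒n0 ·f
[54] read 'a'  n0⇒n6
[55] read 'd'  n6⇒n0 ·f
[56] read 'd'  n0⇒n0
[57] read 'a'  n0⇒n6
[58] read 'a'  n6⇒n6 ·f
[59] read 'c'  n6⇒n11 ·f  emit P4@[59:59]
[60] read 'b'  n11⇒n1 ·f
[61] read 'b'  n1⇒n2  emit P0@[60:61]
[62] read 'b'  n2⇒n2 ·f  emit P0@[61:62]
[63] read 'a'  n2⇒n3 ·f
[64] read 'c'  n3⇒n4  emit P4@[64:64]
[65] read 'd'  n4⇒n5  emit P1@[62:65]
[66] read 'a'  n5⇒n6 ·f
[67] read 'b'  n6⇒n7
[68] read 'b'  n7⇒n8  emit P0@[67:68]
[69] read 'b'  n8⇒n9  emit P0@[68:69]
[70] read 'd'  n9⇒n10  emit P2@[66:70]
[71] read 'a'  n10⇒n6 ·f
[72] read 'b'  n6⇒n7
[73] read 'b'  n7⇒n8  emit P0@[72:73]
[74] read 'b'  n8⇒n9  emit P0@[73:74]
[75] read 'd'  n9⇒n10  emit P2@[71:75]
[76] read 'b'  n10⇒n1 ·f
[77] read 'a'  n1⇒n3
[78] read 'c'  n3⇒n4  emit P4@[78:78]

Result: [[0,4],[2,0],[4,4],[5,1],[6,4],[11,0],[12,0],[13,2],[15,4],[18,4],[19,1],[26,4],[27,1],[28,4],[32,0],[33,0],[34,0],[35,0],[36,0],[37,4],[41,0],[43,4],[44,1],[47,0],[48,0],[49,2],[51,4],[52,3],[52,4],[59,4],[61,0],[62,0],[64,4],[65,1],[68,0],[69,0],[70,2],[73,0],[74,0],[75,2],[78,4]]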